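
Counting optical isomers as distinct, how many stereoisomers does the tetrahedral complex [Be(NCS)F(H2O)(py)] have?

All four vertices of a tetrahedron are equivalent and mutually adjacent, so cis/trans isomerism cannot arise.
Only one geometric arrangement is possible; it has no improper symmetry element, so it exists as a pair of enantiomers (2 stereoisomers).

2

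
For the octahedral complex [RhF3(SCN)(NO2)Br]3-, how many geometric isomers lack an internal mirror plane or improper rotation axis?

1

An octahedron has six vertices in three trans pairs; every non-trans pair is cis.
The distinct arrangements are (4 in all): F mer (3 arrangements); F fac (chiral).
One of these lacks any improper symmetry element and so occurs as an enantiomeric pair, giving 4 + 1 = 5 stereoisomers in total.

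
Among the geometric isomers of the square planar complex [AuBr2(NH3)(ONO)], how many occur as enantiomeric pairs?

0

Systematic placement gives 2 geometric isomers: Br cis; Br trans.
Each arrangement has an internal mirror plane or centre of symmetry, so none is chiral.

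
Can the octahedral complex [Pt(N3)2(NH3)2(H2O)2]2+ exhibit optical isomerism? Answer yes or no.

yes

The six octahedral sites form three mutually perpendicular trans pairs.
The distinct arrangements are (5 in all): N3 trans, NH3 trans, H2O trans; N3 cis, NH3 cis, H2O trans; N3 cis, NH3 trans, H2O cis; N3 cis, NH3 cis, H2O cis (chiral); N3 trans, NH3 cis, H2O cis.
One of these lacks any improper symmetry element and so occurs as an enantiomeric pair, giving 5 + 1 = 6 stereoisomers in total.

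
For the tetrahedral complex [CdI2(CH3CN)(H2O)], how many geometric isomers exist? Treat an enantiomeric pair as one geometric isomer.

In a tetrahedral complex all four positions are equivalent and every pair of ligands is adjacent — there is no cis/trans distinction.
Only one geometric arrangement is possible.

1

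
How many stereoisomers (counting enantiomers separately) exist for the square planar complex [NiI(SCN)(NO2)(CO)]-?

Working through the distinct placements yields 3 geometric isomers: (CO/NO2 trans, I/SCN trans); (CO/SCN trans, I/NO2 trans); (CO/I trans, NO2/SCN trans).
Each arrangement has an internal mirror plane or centre of symmetry, so none is chiral.

3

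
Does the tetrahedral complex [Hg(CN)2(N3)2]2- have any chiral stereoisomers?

no

All four vertices of a tetrahedron are equivalent and mutually adjacent, so cis/trans isomerism cannot arise.
Only one geometric arrangement is possible.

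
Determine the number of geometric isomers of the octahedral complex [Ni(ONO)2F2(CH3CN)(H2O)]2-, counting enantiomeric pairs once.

6

In an octahedral complex each vertex has one trans partner and four cis neighbours.
The distinct arrangements are (6 in all): ONO trans, F cis; ONO cis, F cis (3 arrangements, 2 chiral); ONO trans, F trans; ONO cis, F trans.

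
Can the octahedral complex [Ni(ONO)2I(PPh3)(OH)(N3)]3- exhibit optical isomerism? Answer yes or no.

In an octahedral complex each vertex has one trans partner and four cis neighbours.
Placing the ligands in turn and identifying arrangements related by rotation or reflection leaves 9 distinct geometric isomers.
Of these, 6 lack any improper symmetry element and so occur as enantiomeric pairs, giving 9 + 6 = 15 stereoisomers in total.

yes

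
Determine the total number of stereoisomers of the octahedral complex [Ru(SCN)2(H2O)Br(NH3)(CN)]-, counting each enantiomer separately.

An octahedron has six vertices in three trans pairs; every non-trans pair is cis.
Exhaustive case analysis gives 9 geometric isomers.
Of these, 6 lack any improper symmetry element and so occur as enantiomeric pairs, giving 9 + 6 = 15 stereoisomers in total.

15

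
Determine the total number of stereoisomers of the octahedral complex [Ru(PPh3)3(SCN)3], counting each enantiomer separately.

An octahedron has six vertices in three trans pairs; every non-trans pair is cis.
Systematic placement gives 2 geometric isomers: PPh3 mer; PPh3 fac.
Each arrangement has an internal mirror plane or centre of symmetry, so none is chiral.

2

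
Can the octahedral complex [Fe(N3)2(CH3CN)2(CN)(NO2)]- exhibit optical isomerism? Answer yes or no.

yes

Working through the distinct placements yields 6 geometric isomers: N3 cis, CH3CN trans; N3 trans, CH3CN trans; N3 cis, CH3CN cis (3 arrangements, 2 chiral); N3 trans, CH3CN cis.
Of these, 2 lack any improper symmetry element and so occur as enantiomeric pairs, giving 6 + 2 = 8 stereoisomers in total.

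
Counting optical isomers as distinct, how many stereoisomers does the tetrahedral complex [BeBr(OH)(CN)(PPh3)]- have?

All four vertices of a tetrahedron are equivalent and mutually adjacent, so cis/trans isomerism cannot arise.
Only one geometric arrangement is possible; it has no improper symmetry element, so it exists as a pair of enantiomers (2 stereoisomers).

2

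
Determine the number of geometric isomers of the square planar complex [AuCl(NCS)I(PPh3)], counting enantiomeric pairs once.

In a square planar complex each vertex has one trans partner and two cis neighbours.
There are 3 geometric isomers: (Cl/NCS trans, I/PPh3 trans); (Cl/PPh3 trans, I/NCS trans); (Cl/I trans, NCS/PPh3 trans).

3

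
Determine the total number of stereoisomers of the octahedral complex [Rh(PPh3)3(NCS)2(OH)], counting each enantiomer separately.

The six octahedral sites form three mutually perpendicular trans pairs.
There are 3 geometric isomers: PPh3 mer, NCS trans; PPh3 mer, NCS cis; PPh3 fac, NCS cis.
Each arrangement has an internal mirror plane or centre of symmetry, so none is chiral.

3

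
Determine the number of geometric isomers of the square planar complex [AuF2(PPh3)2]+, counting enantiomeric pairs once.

In a square planar complex each vertex has one trans partner and two cis neighbours.
Systematic placement gives 2 geometric isomers: F cis; F trans.

2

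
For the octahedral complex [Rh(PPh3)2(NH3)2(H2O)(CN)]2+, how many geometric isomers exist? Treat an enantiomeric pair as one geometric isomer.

6

The distinct arrangements are (6 in all): PPh3 trans, NH3 trans; PPh3 cis, NH3 cis (3 arrangements, 2 chiral); PPh3 trans, NH3 cis; PPh3 cis, NH3 trans.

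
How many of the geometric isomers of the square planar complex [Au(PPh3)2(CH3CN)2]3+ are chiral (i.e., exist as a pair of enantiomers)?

0

A square has two trans pairs of vertices; adjacent vertices are cis.
Working through the distinct placements yields 2 geometric isomers: PPh3 cis; PPh3 trans.
Each arrangement has an internal mirror plane or centre of symmetry, so none is chiral.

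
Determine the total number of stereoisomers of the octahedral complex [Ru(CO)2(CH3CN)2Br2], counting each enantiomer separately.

The six octahedral sites form three mutually perpendicular trans pairs.
The distinct arrangements are (5 in all): CO trans, CH3CN trans, Br trans; CO cis, CH3CN cis, Br trans; CO trans, CH3CN cis, Br cis; CO cis, CH3CN cis, Br cis (chiral); CO cis, CH3CN trans, Br cis.
One of these lacks any improper symmetry element and so occurs as an enantiomeric pair, giving 5 + 1 = 6 stereoisomers in total.

6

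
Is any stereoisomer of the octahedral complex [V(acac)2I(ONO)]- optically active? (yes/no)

An octahedron has six vertices in three trans pairs; every non-trans pair is cis.
Each acac is bidentate and must span two cis positions.
Systematic placement gives 2 geometric isomers: I and ONO mutually trans; I and ONO mutually cis (chiral).
One of these lacks any improper symmetry element and so occurs as an enantiomeric pair, giving 2 + 1 = 3 stereoisomers in total.

yes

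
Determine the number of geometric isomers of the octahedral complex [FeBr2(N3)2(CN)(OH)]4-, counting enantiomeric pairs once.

6

An octahedron has six vertices in three trans pairs; every non-trans pair is cis.
There are 6 geometric isomers: Br trans, N3 cis; Br trans, N3 trans; Br cis, N3 cis (3 arrangements, 2 chiral); Br cis, N3 trans.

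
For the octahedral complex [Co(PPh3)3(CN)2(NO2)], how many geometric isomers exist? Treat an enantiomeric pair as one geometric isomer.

The distinct arrangements are (3 in all): PPh3 mer, CN trans; PPh3 mer, CN cis; PPh3 fac, CN cis.

3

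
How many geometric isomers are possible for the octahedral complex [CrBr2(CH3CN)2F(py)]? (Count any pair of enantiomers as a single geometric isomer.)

There are 6 geometric isomers: Br trans, CH3CN trans; Br trans, CH3CN cis; Br cis, CH3CN cis (3 arrangements, 2 chiral); Br cis, CH3CN trans.

6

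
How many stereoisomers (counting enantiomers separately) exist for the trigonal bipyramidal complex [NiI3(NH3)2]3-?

In a trigonal bipyramid the two axial positions differ from the three equatorial ones.
There are 3 geometric isomers: NH3 both equatorial; NH3 one axial, one equatorial; NH3 both axial.
Each arrangement has an internal mirror plane or centre of symmetry, so none is chiral.

3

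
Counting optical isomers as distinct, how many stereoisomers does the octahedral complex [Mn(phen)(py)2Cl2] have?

4

The six octahedral sites form three mutually perpendicular trans pairs.
Each phen is bidentate and must span two cis positions.
Working through the distinct placements yields 3 geometric isomers: py cis, Cl trans; py trans, Cl cis; py cis, Cl cis (chiral).
One of these lacks any improper symmetry element and so occurs as an enantiomeric pair, giving 3 + 1 = 4 stereoisomers in total.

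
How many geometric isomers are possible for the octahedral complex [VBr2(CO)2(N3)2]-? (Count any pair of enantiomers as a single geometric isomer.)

5

In an octahedral complex each vertex has one trans partner and four cis neighbours.
Working through the distinct placements yields 5 geometric isomers: Br trans, CO trans, N3 trans; Br trans, CO cis, N3 cis; Br cis, CO cis, N3 trans; Br cis, CO cis, N3 cis (chiral); Br cis, CO trans, N3 cis.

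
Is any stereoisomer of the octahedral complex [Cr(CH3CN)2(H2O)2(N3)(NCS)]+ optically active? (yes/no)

There are 6 geometric isomers: CH3CN trans, H2O trans; CH3CN trans, H2O cis; CH3CN cis, H2O cis (3 arrangements, 2 chiral); CH3CN cis, H2O trans.
Of these, 2 lack any improper symmetry element and so occur as enantiomeric pairs, giving 6 + 2 = 8 stereoisomers in total.

yes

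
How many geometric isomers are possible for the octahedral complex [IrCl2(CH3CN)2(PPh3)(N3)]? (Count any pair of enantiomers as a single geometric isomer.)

6

An octahedron has six vertices in three trans pairs; every non-trans pair is cis.
Systematic placement gives 6 geometric isomers: Cl trans, CH3CN trans; Cl cis, CH3CN trans; Cl cis, CH3CN cis (3 arrangements, 2 chiral); Cl trans, CH3CN cis.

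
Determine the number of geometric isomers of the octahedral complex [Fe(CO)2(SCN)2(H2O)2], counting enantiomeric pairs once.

The distinct arrangements are (5 in all): CO trans, SCN trans, H2O trans; CO trans, SCN cis, H2O cis; CO cis, SCN trans, H2O cis; CO cis, SCN cis, H2O cis (chiral); CO cis, SCN cis, H2O trans.

5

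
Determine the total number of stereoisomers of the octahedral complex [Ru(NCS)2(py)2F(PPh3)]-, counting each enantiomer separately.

The six octahedral sites form three mutually perpendicular trans pairs.
There are 6 geometric isomers: NCS cis, py trans; NCS cis, py cis (3 arrangements, 2 chiral); NCS trans, py trans; NCS trans, py cis.
Of these, 2 lack any improper symmetry element and so occur as enantiomeric pairs, giving 6 + 2 = 8 stereoisomers in total.

8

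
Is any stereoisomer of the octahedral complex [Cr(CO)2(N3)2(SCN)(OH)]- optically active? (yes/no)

In an octahedral complex each vertex has one trans partner and four cis neighbours.
There are 6 geometric isomers: CO trans, N3 trans; CO trans, N3 cis; CO cis, N3 cis (3 arrangements, 2 chiral); CO cis, N3 trans.
Of these, 2 lack any improper symmetry element and so occur as enantiomeric pairs, giving 6 + 2 = 8 stereoisomers in total.

yes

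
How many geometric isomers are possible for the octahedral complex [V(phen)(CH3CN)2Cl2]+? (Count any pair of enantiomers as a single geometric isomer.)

3

An octahedron has six vertices in three trans pairs; every non-trans pair is cis.
Each phen is bidentate and must span two cis positions.
Systematic placement gives 3 geometric isomers: CH3CN trans, Cl cis; CH3CN cis, Cl cis (chiral); CH3CN cis, Cl trans.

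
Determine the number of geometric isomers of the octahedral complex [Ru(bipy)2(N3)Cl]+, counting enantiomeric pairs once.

In an octahedral complex each vertex has one trans partner and four cis neighbours.
Each bipy is bidentate and must span two cis positions.
There are 2 geometric isomers: N3 and Cl mutually trans; N3 and Cl mutually cis (chiral).

2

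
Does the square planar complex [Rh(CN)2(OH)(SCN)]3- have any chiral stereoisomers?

no

The distinct arrangements are (2 in all): CN cis; CN trans.
Each arrangement has an internal mirror plane or centre of symmetry, so none is chiral.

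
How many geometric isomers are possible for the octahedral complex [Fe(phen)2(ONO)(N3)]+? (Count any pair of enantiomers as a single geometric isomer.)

2

An octahedron has six vertices in three trans pairs; every non-trans pair is cis.
Each phen is bidentate and must span two cis positions.
The distinct arrangements are (2 in all): ONO and N3 mutually trans; ONO and N3 mutually cis (chiral).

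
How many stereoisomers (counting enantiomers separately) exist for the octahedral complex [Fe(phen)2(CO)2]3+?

3

In an octahedral complex each vertex has one trans partner and four cis neighbours.
Each phen is bidentate and must span two cis positions.
Systematic placement gives 2 geometric isomers: CO trans; CO cis (chiral).
One of these lacks any improper symmetry element and so occurs as an enantiomeric pair, giving 2 + 1 = 3 stereoisomers in total.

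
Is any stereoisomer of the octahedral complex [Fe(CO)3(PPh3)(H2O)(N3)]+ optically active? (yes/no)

yes

An octahedron has six vertices in three trans pairs; every non-trans pair is cis.
Systematic placement gives 4 geometric isomers: CO mer (3 arrangements); CO fac (chiral).
One of these lacks any improper symmetry element and so occurs as an enantiomeric pair, giving 4 + 1 = 5 stereoisomers in total.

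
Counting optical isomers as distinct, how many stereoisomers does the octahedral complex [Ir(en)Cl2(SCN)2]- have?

4

In an octahedral complex each vertex has one trans partner and four cis neighbours.
Each en is bidentate and must span two cis positions.
Working through the distinct placements yields 3 geometric isomers: Cl trans, SCN cis; Cl cis, SCN cis (chiral); Cl cis, SCN trans.
One of these lacks any improper symmetry element and so occurs as an enantiomeric pair, giving 3 + 1 = 4 stereoisomers in total.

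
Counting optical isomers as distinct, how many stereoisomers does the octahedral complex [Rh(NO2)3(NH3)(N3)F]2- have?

The six octahedral sites form three mutually perpendicular trans pairs.
Systematic placement gives 4 geometric isomers: NO2 mer (3 arrangements); NO2 fac (chiral).
One of these lacks any improper symmetry element and so occurs as an enantiomeric pair, giving 4 + 1 = 5 stereoisomers in total.

5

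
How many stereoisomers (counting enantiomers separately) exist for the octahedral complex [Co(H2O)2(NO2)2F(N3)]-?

An octahedron has six vertices in three trans pairs; every non-trans pair is cis.
There are 6 geometric isomers: H2O cis, NO2 trans; H2O cis, NO2 cis (3 arrangements, 2 chiral); H2O trans, NO2 trans; H2O trans, NO2 cis.
Of these, 2 lack any improper symmetry element and so occur as enantiomeric pairs, giving 6 + 2 = 8 stereoisomers in total.

8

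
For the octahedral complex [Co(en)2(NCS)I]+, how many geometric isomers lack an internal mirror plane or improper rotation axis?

1

Each en is bidentate and must span two cis positions.
There are 2 geometric isomers: NCS and I mutually trans; NCS and I mutually cis (chiral).
One of these lacks any improper symmetry element and so occurs as an enantiomeric pair, giving 2 + 1 = 3 stereoisomers in total.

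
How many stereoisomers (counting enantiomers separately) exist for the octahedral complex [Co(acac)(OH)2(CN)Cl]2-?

6

In an octahedral complex each vertex has one trans partner and four cis neighbours.
Each acac is bidentate and must span two cis positions.
There are 4 geometric isomers: OH cis (3 arrangements, 2 chiral); OH trans.
Of these, 2 lack any improper symmetry element and so occur as enantiomeric pairs, giving 4 + 2 = 6 stereoisomers in total.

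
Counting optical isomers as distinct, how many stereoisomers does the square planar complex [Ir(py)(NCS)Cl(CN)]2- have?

A square has two trans pairs of vertices; adjacent vertices are cis.
Working through the distinct placements yields 3 geometric isomers: (CN/NCS trans, Cl/py trans); (CN/py trans, Cl/NCS trans); (CN/Cl trans, NCS/py trans).
Each arrangement has an internal mirror plane or centre of symmetry, so none is chiral.

3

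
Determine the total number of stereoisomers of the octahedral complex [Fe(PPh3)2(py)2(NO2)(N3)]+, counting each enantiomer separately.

8

An octahedron has six vertices in three trans pairs; every non-trans pair is cis.
Working through the distinct placements yields 6 geometric isomers: PPh3 trans, py trans; PPh3 cis, py cis (3 arrangements, 2 chiral); PPh3 cis, py trans; PPh3 trans, py cis.
Of these, 2 lack any improper symmetry element and so occur as enantiomeric pairs, giving 6 + 2 = 8 stereoisomers in total.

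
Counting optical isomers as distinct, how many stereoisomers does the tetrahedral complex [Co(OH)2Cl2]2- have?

1

Only one geometric arrangement is possible.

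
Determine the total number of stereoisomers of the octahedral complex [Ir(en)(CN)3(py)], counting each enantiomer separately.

2

The six octahedral sites form three mutually perpendicular trans pairs.
Each en is bidentate and must span two cis positions.
Systematic placement gives 2 geometric isomers: CN mer; CN fac.
Each arrangement has an internal mirror plane or centre of symmetry, so none is chiral.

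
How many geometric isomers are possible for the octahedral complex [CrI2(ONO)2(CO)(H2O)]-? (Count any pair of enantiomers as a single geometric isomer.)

6

Systematic placement gives 6 geometric isomers: I trans, ONO trans; I cis, ONO cis (3 arrangements, 2 chiral); I cis, ONO trans; I trans, ONO cis.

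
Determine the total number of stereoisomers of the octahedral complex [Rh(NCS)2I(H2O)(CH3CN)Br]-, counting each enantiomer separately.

15

In an octahedral complex each vertex has one trans partner and four cis neighbours.
Placing the ligands in turn and identifying arrangements related by rotation or reflection leaves 9 distinct geometric isomers.
Of these, 6 lack any improper symmetry element and so occur as enantiomeric pairs, giving 9 + 6 = 15 stereoisomers in total.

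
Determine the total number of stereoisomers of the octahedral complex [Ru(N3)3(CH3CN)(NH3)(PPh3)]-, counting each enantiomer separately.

There are 4 geometric isomers: N3 mer (3 arrangements); N3 fac (chiral).
One of these lacks any improper symmetry element and so occurs as an enantiomeric pair, giving 4 + 1 = 5 stereoisomers in total.

5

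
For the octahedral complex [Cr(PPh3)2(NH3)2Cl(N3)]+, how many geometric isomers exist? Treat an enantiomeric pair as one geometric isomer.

6

The six octahedral sites form three mutually perpendicular trans pairs.
Systematic placement gives 6 geometric isomers: PPh3 trans, NH3 trans; PPh3 cis, NH3 cis (3 arrangements, 2 chiral); PPh3 trans, NH3 cis; PPh3 cis, NH3 trans.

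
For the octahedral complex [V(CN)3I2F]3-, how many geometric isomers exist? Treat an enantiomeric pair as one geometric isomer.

In an octahedral complex each vertex has one trans partner and four cis neighbours.
The distinct arrangements are (3 in all): CN mer, I trans; CN mer, I cis; CN fac, I cis.

3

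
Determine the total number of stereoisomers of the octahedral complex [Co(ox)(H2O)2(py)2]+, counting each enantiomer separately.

Each ox is bidentate and must span two cis positions.
Working through the distinct placements yields 3 geometric isomers: H2O trans, py cis; H2O cis, py trans; H2O cis, py cis (chiral).
One of these lacks any improper symmetry element and so occurs as an enantiomeric pair, giving 3 + 1 = 4 stereoisomers in total.

4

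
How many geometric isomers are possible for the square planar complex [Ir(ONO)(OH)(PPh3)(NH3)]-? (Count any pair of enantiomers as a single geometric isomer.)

3

A square has two trans pairs of vertices; adjacent vertices are cis.
There are 3 geometric isomers: (NH3/ONO trans, OH/PPh3 trans); (NH3/PPh3 trans, OH/ONO trans); (NH3/OH trans, ONO/PPh3 trans).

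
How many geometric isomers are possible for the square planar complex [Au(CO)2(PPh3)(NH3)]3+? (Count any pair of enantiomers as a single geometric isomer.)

A square has two trans pairs of vertices; adjacent vertices are cis.
Working through the distinct placements yields 2 geometric isomers: CO cis; CO trans.

2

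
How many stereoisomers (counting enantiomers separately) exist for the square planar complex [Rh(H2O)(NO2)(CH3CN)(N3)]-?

A square has two trans pairs of vertices; adjacent vertices are cis.
Systematic placement gives 3 geometric isomers: (CH3CN/N3 trans, H2O/NO2 trans); (CH3CN/NO2 trans, H2O/N3 trans); (CH3CN/H2O trans, N3/NO2 trans).
Each arrangement has an internal mirror plane or centre of symmetry, so none is chiral.

3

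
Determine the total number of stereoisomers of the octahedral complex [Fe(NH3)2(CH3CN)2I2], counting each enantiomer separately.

An octahedron has six vertices in three trans pairs; every non-trans pair is cis.
Systematic placement gives 5 geometric isomers: NH3 trans, CH3CN trans, I trans; NH3 cis, CH3CN trans, I cis; NH3 trans, CH3CN cis, I cis; NH3 cis, CH3CN cis, I cis (chiral); NH3 cis, CH3CN cis, I trans.
One of these lacks any improper symmetry element and so occurs as an enantiomeric pair, giving 5 + 1 = 6 stereoisomers in total.

6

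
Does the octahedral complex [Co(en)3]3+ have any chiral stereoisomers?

The six octahedral sites form three mutually perpendicular trans pairs.
Each en is bidentate and must span two cis positions.
Only one geometric arrangement is possible; it has no improper symmetry element, so it exists as a pair of enantiomers (2 stereoisomers).

yes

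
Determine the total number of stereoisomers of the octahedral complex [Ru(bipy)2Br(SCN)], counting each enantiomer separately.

Each bipy is bidentate and must span two cis positions.
Working through the distinct placements yields 2 geometric isomers: Br and SCN mutually trans; Br and SCN mutually cis (chiral).
One of these lacks any improper symmetry element and so occurs as an enantiomeric pair, giving 2 + 1 = 3 stereoisomers in total.

3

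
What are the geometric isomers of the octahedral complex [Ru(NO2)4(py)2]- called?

cis and trans

The six octahedral sites form three mutually perpendicular trans pairs.
There are 2 geometric isomers: py trans; py cis.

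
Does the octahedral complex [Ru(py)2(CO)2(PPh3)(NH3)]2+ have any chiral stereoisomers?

In an octahedral complex each vertex has one trans partner and four cis neighbours.
Working through the distinct placements yields 6 geometric isomers: py trans, CO trans; py cis, CO trans; py trans, CO cis; py cis, CO cis (3 arrangements, 2 chiral).
Of these, 2 lack any improper symmetry element and so occur as enantiomeric pairs, giving 6 + 2 = 8 stereoisomers in total.

yes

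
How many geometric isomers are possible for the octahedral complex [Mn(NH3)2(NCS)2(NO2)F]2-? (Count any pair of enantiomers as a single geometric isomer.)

In an octahedral complex each vertex has one trans partner and four cis neighbours.
There are 6 geometric isomers: NH3 cis, NCS cis (3 arrangements, 2 chiral); NH3 trans, NCS cis; NH3 cis, NCS trans; NH3 trans, NCS trans.

6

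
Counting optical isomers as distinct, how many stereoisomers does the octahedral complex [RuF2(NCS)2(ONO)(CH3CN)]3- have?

8

There are 6 geometric isomers: F cis, NCS cis (3 arrangements, 2 chiral); F cis, NCS trans; F trans, NCS cis; F trans, NCS trans.
Of these, 2 lack any improper symmetry element and so occur as enantiomeric pairs, giving 6 + 2 = 8 stereoisomers in total.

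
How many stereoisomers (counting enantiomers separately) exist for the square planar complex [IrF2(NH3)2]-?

2

A square has two trans pairs of vertices; adjacent vertices are cis.
Systematic placement gives 2 geometric isomers: F cis; F trans.
Each arrangement has an internal mirror plane or centre of symmetry, so none is chiral.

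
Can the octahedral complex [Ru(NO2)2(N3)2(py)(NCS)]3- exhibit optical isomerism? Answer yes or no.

Working through the distinct placements yields 6 geometric isomers: NO2 cis, N3 trans; NO2 trans, N3 trans; NO2 cis, N3 cis (3 arrangements, 2 chiral); NO2 trans, N3 cis.
Of these, 2 lack any improper symmetry element and so occur as enantiomeric pairs, giving 6 + 2 = 8 stereoisomers in total.

yes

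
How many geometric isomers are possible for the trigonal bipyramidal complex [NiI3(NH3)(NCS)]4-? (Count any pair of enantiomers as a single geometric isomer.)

The distinct arrangements are (4 in all): NH3 equatorial, NCS equatorial; NH3 equatorial, NCS axial; NH3 axial, NCS equatorial; NH3 axial, NCS axial.

4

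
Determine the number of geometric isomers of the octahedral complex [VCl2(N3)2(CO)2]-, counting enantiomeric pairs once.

Working through the distinct placements yields 5 geometric isomers: Cl trans, N3 trans, CO trans; Cl cis, N3 cis, CO trans; Cl cis, N3 trans, CO cis; Cl cis, N3 cis, CO cis (chiral); Cl trans, N3 cis, CO cis.

5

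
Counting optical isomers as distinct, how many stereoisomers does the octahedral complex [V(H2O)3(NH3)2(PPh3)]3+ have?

3

There are 3 geometric isomers: H2O mer, NH3 cis; H2O mer, NH3 trans; H2O fac, NH3 cis.
Each arrangement has an internal mirror plane or centre of symmetry, so none is chiral.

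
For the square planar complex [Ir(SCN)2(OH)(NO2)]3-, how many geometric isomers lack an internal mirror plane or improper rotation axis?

In a square planar complex each vertex has one trans partner and two cis neighbours.
There are 2 geometric isomers: SCN cis; SCN trans.
Each arrangement has an internal mirror plane or centre of symmetry, so none is chiral.

0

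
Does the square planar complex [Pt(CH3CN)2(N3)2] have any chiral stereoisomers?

There are 2 geometric isomers: CH3CN cis; CH3CN trans.
Each arrangement has an internal mirror plane or centre of symmetry, so none is chiral.

no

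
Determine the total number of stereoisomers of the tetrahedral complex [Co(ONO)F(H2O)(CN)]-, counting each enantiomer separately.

Only one geometric arrangement is possible; it has no improper symmetry element, so it exists as a pair of enantiomers (2 stereoisomers).

2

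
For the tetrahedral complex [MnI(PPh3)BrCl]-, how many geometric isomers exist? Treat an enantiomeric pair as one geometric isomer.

All four vertices of a tetrahedron are equivalent and mutually adjacent, so cis/trans isomerism cannot arise.
Only one geometric arrangement is possible; it has no improper symmetry element, so it exists as a pair of enantiomers (2 stereoisomers).

1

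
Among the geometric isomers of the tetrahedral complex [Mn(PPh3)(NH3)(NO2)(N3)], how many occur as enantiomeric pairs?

1

All four vertices of a tetrahedron are equivalent and mutually adjacent, so cis/trans isomerism cannot arise.
Only one geometric arrangement is possible; it has no improper symmetry element, so it exists as a pair of enantiomers (2 stereoisomers).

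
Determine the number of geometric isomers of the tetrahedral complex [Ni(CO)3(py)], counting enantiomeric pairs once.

1

Only one geometric arrangement is possible.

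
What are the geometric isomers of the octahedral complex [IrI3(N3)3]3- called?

The six octahedral sites form three mutually perpendicular trans pairs.
Systematic placement gives 2 geometric isomers: I mer; I fac.

fac and mer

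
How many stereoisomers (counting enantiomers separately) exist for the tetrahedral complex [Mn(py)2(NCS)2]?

In a tetrahedral complex all four positions are equivalent and every pair of ligands is adjacent — there is no cis/trans distinction.
Only one geometric arrangement is possible.

1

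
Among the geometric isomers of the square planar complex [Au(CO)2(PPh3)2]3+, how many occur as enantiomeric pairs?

In a square planar complex each vertex has one trans partner and two cis neighbours.
The distinct arrangements are (2 in all): CO cis; CO trans.
Each arrangement has an internal mirror plane or centre of symmetry, so none is chiral.

0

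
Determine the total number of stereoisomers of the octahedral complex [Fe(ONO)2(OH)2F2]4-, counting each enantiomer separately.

6

In an octahedral complex each vertex has one trans partner and four cis neighbours.
There are 5 geometric isomers: ONO trans, OH trans, F trans; ONO cis, OH cis, F trans; ONO trans, OH cis, F cis; ONO cis, OH cis, F cis (chiral); ONO cis, OH trans, F cis.
One of these lacks any improper symmetry element and so occurs as an enantiomeric pair, giving 5 + 1 = 6 stereoisomers in total.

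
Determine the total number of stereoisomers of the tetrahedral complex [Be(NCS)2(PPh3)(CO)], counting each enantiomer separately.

Only one geometric arrangement is possible.

1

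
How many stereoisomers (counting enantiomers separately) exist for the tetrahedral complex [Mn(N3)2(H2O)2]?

1

Only one geometric arrangement is possible.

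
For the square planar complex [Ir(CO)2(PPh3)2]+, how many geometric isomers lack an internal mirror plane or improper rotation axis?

0

In a square planar complex each vertex has one trans partner and two cis neighbours.
Working through the distinct placements yields 2 geometric isomers: CO cis; CO trans.
Each arrangement has an internal mirror plane or centre of symmetry, so none is chiral.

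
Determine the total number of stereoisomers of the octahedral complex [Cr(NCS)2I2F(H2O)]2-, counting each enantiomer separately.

Systematic placement gives 6 geometric isomers: NCS trans, I trans; NCS cis, I cis (3 arrangements, 2 chiral); NCS trans, I cis; NCS cis, I trans.
Of these, 2 lack any improper symmetry element and so occur as enantiomeric pairs, giving 6 + 2 = 8 stereoisomers in total.

8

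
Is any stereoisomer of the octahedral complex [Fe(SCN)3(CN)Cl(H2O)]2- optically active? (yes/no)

yes

The six octahedral sites form three mutually perpendicular trans pairs.
There are 4 geometric isomers: SCN mer (3 arrangements); SCN fac (chiral).
One of these lacks any improper symmetry element and so occurs as an enantiomeric pair, giving 4 + 1 = 5 stereoisomers in total.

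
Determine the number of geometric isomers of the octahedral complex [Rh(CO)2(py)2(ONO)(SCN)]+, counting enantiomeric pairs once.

In an octahedral complex each vertex has one trans partner and four cis neighbours.
There are 6 geometric isomers: CO trans, py trans; CO trans, py cis; CO cis, py trans; CO cis, py cis (3 arrangements, 2 chiral).

6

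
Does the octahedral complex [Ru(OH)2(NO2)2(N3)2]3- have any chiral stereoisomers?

An octahedron has six vertices in three trans pairs; every non-trans pair is cis.
Working through the distinct placements yields 5 geometric isomers: OH trans, NO2 trans, N3 trans; OH cis, NO2 cis, N3 trans; OH trans, NO2 cis, N3 cis; OH cis, NO2 cis, N3 cis (chiral); OH cis, NO2 trans, N3 cis.
One of these lacks any improper symmetry element and so occurs as an enantiomeric pair, giving 5 + 1 = 6 stereoisomers in total.

yes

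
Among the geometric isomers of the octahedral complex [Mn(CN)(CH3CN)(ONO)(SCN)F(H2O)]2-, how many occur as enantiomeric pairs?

Systematic enumeration (placing each ligand type in turn and discarding arrangements equivalent by rotation or reflection) gives 15 geometric isomers.
Of these, 15 lack any improper symmetry element and so occur as enantiomeric pairs, giving 15 + 15 = 30 stereoisomers in total.

15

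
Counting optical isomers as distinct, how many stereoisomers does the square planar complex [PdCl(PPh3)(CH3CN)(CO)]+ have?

A square has two trans pairs of vertices; adjacent vertices are cis.
Systematic placement gives 3 geometric isomers: (CH3CN/Cl trans, CO/PPh3 trans); (CH3CN/PPh3 trans, CO/Cl trans); (CH3CN/CO trans, Cl/PPh3 trans).
Each arrangement has an internal mirror plane or centre of symmetry, so none is chiral.

3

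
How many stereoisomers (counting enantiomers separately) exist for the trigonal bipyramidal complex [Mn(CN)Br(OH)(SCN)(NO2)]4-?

20

In a trigonal bipyramid the two axial positions differ from the three equatorial ones.
Systematic enumeration (placing each ligand type in turn and discarding arrangements equivalent by rotation or reflection) gives 10 geometric isomers.
Of these, 10 lack any improper symmetry element and so occur as enantiomeric pairs, giving 10 + 10 = 20 stereoisomers in total.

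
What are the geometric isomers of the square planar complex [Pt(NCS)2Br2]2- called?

cis and trans

A square has two trans pairs of vertices; adjacent vertices are cis.
The distinct arrangements are (2 in all): NCS cis; NCS trans.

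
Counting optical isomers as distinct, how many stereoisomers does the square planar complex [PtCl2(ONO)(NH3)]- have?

2

A square has two trans pairs of vertices; adjacent vertices are cis.
There are 2 geometric isomers: Cl cis; Cl trans.
Each arrangement has an internal mirror plane or centre of symmetry, so none is chiral.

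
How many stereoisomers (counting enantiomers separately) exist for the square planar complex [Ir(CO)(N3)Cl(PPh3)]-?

Working through the distinct placements yields 3 geometric isomers: (CO/N3 trans, Cl/PPh3 trans); (CO/PPh3 trans, Cl/N3 trans); (CO/Cl trans, N3/PPh3 trans).
Each arrangement has an internal mirror plane or centre of symmetry, so none is chiral.

3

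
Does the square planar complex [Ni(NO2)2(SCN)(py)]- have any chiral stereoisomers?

In a square planar complex each vertex has one trans partner and two cis neighbours.
The distinct arrangements are (2 in all): NO2 cis; NO2 trans.
Each arrangement has an internal mirror plane or centre of symmetry, so none is chiral.

no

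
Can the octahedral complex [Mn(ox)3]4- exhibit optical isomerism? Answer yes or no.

The six octahedral sites form three mutually perpendicular trans pairs.
Each ox is bidentate and must span two cis positions.
Only one geometric arrangement is possible; it has no improper symmetry element, so it exists as a pair of enantiomers (2 stereoisomers).

yes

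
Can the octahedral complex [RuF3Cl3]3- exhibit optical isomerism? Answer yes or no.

no

An octahedron has six vertices in three trans pairs; every non-trans pair is cis.
Systematic placement gives 2 geometric isomers: F mer; F fac.
Each arrangement has an internal mirror plane or centre of symmetry, so none is chiral.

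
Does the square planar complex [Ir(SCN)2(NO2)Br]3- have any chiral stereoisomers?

A square has two trans pairs of vertices; adjacent vertices are cis.
Systematic placement gives 2 geometric isomers: SCN cis; SCN trans.
Each arrangement has an internal mirror plane or centre of symmetry, so none is chiral.

no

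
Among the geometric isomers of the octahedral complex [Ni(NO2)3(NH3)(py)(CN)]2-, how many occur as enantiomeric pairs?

An octahedron has six vertices in three trans pairs; every non-trans pair is cis.
The distinct arrangements are (4 in all): NO2 mer (3 arrangements); NO2 fac (chiral).
One of these lacks any improper symmetry element and so occurs as an enantiomeric pair, giving 4 + 1 = 5 stereoisomers in total.

1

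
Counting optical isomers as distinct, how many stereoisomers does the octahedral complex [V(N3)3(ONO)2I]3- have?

3

The distinct arrangements are (3 in all): N3 mer, ONO trans; N3 fac, ONO cis; N3 mer, ONO cis.
Each arrangement has an internal mirror plane or centre of symmetry, so none is chiral.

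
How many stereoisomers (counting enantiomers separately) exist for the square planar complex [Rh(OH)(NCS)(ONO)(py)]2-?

Systematic placement gives 3 geometric isomers: (NCS/ONO trans, OH/py trans); (NCS/py trans, OH/ONO trans); (NCS/OH trans, ONO/py trans).
Each arrangement has an internal mirror plane or centre of symmetry, so none is chiral.

3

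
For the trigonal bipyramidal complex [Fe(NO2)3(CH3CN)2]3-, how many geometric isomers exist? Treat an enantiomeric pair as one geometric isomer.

3

Systematic placement gives 3 geometric isomers: CH3CN both axial; CH3CN one axial, one equatorial; CH3CN both equatorial.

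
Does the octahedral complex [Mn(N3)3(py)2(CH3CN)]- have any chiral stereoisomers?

Systematic placement gives 3 geometric isomers: N3 mer, py trans; N3 fac, py cis; N3 mer, py cis.
Each arrangement has an internal mirror plane or centre of symmetry, so none is chiral.

no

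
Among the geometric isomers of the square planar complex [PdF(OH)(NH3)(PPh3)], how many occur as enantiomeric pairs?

A square has two trans pairs of vertices; adjacent vertices are cis.
There are 3 geometric isomers: (F/OH trans, NH3/PPh3 trans); (F/PPh3 trans, NH3/OH trans); (F/NH3 trans, OH/PPh3 trans).
Each arrangement has an internal mirror plane or centre of symmetry, so none is chiral.

0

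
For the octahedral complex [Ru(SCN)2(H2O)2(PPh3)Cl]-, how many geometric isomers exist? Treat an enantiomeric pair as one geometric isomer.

6

Working through the distinct placements yields 6 geometric isomers: SCN trans, H2O cis; SCN cis, H2O cis (3 arrangements, 2 chiral); SCN trans, H2O trans; SCN cis, H2O trans.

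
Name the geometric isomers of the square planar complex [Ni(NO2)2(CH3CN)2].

A square has two trans pairs of vertices; adjacent vertices are cis.
Working through the distinct placements yields 2 geometric isomers: NO2 cis; NO2 trans.

cis and trans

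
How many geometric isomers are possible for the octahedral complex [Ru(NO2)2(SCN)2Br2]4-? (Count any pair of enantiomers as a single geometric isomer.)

5

An octahedron has six vertices in three trans pairs; every non-trans pair is cis.
The distinct arrangements are (5 in all): NO2 trans, SCN trans, Br trans; NO2 cis, SCN cis, Br trans; NO2 cis, SCN trans, Br cis; NO2 cis, SCN cis, Br cis (chiral); NO2 trans, SCN cis, Br cis.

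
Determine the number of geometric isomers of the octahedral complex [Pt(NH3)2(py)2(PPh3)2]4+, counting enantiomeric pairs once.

In an octahedral complex each vertex has one trans partner and four cis neighbours.
There are 5 geometric isomers: NH3 trans, py trans, PPh3 trans; NH3 trans, py cis, PPh3 cis; NH3 cis, py trans, PPh3 cis; NH3 cis, py cis, PPh3 cis (chiral); NH3 cis, py cis, PPh3 trans.

5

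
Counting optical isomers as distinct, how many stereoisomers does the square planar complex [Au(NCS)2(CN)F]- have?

2

In a square planar complex each vertex has one trans partner and two cis neighbours.
There are 2 geometric isomers: NCS cis; NCS trans.
Each arrangement has an internal mirror plane or centre of symmetry, so none is chiral.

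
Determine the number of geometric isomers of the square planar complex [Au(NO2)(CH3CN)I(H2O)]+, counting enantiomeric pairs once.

There are 3 geometric isomers: (CH3CN/I trans, H2O/NO2 trans); (CH3CN/NO2 trans, H2O/I trans); (CH3CN/H2O trans, I/NO2 trans).

3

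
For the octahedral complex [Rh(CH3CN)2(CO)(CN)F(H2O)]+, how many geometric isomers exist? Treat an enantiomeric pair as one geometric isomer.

9

In an octahedral complex each vertex has one trans partner and four cis neighbours.
Placing the ligands in turn and identifying arrangements related by rotation or reflection leaves 9 distinct geometric isomers.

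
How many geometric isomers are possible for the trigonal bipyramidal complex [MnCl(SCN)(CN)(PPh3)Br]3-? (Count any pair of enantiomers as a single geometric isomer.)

A trigonal bipyramid has two axial and three equatorial sites, which are chemically inequivalent.
Placing the ligands in turn and identifying arrangements related by rotation or reflection leaves 10 distinct geometric isomers.

10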